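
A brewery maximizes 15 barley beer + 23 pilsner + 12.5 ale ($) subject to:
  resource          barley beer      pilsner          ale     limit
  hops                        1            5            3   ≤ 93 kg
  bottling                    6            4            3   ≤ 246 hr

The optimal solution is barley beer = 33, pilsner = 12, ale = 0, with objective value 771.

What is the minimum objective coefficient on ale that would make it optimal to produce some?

15

At the optimum: hops uses 93 of 93 (binding); bottling uses 246 of 246 (binding).
The binding rows give the dual system: 1·y_hops + 6·y_bottling = 15 and 5·y_hops + 4·y_bottling = 23.
This yields shadow prices y_hops = 3, y_bottling = 2.
ale enters the basis when its profit ≥ yᵀa₃ = 3·3 + 2·3 = 15.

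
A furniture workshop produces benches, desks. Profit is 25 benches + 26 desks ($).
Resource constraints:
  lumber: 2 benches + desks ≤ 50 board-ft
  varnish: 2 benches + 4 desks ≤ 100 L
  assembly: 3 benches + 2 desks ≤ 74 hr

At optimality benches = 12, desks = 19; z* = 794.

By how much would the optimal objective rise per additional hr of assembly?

6

At the optimum: lumber uses 43 of 50 (slack = 7); varnish uses 100 of 100 (binding); assembly uses 74 of 74 (binding).
Since lumber is not tight, its dual is 0.
From A_Bᵀ y = c: 2·y_varnish + 3·y_assembly = 25; 4·y_varnish + 2·y_assembly = 26.
→ y_varnish = 3.5 and y_assembly = 6.
Shadow price of assembly = 6.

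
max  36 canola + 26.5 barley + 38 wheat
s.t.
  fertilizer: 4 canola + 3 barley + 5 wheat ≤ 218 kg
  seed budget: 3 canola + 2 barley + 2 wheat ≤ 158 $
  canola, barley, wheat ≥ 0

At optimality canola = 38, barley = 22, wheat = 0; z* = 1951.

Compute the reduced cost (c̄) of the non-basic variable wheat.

-3.5

Both fertilizer and seed budget are binding at x*.
The binding rows give the dual system: 4·y_fertilizer + 3·y_seed budget = 36 and 3·y_fertilizer + 2·y_seed budget = 26.5.
This yields shadow prices y_fertilizer = 7.5, y_seed budget = 2.
Reduced cost of wheat: c₃ − yᵀa₃ = 38 − (7.5·5 + 2·2) = 38 − 41.5 = -3.5.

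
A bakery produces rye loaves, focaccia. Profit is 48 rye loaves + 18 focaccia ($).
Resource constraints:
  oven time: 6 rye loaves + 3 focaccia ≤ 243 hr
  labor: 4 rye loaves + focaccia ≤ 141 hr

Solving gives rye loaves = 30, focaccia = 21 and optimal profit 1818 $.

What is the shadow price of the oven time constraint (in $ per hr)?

4

At the optimum: oven time uses 243 of 243 (binding); labor uses 141 of 141 (binding).
Dual feasibility on the basic columns requires 6·y_oven time + 4·y_labor = 48, 3·y_oven time + 1·y_labor = 18.
This yields shadow prices y_oven time = 4, y_labor = 6.
Shadow price of oven time = 4.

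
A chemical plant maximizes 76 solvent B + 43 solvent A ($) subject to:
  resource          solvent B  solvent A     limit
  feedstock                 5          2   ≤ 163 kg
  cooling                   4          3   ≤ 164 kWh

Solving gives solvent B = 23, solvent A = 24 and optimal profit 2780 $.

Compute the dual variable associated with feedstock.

8

At the optimum: feedstock uses 163 of 163 (binding); cooling uses 164 of 164 (binding).
The binding rows give the dual system: 5·y_feedstock + 4·y_cooling = 76 and 2·y_feedstock + 3·y_cooling = 43.
→ y_feedstock = 8 and y_cooling = 9.
Shadow price of feedstock = 8.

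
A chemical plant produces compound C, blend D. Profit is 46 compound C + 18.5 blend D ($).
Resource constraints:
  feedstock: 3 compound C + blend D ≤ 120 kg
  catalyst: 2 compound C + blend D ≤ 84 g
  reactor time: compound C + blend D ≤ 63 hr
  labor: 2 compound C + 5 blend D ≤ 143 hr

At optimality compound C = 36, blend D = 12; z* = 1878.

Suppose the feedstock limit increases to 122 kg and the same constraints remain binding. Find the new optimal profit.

Binding: feedstock and catalyst. Non-binding: reactor time (15 unused), labor (11 unused).
Slack constraints have shadow price 0 (complementary slackness).
Dual feasibility on the basic columns requires 3·y_feedstock + 2·y_catalyst = 46, 1·y_feedstock + 1·y_catalyst = 18.5.
Solving: y_feedstock = 9, y_catalyst = 9.5.
Δz = y_feedstock·Δb = 9 × (2) = 18, so new z* = 1878 + 18 = 1896.

1896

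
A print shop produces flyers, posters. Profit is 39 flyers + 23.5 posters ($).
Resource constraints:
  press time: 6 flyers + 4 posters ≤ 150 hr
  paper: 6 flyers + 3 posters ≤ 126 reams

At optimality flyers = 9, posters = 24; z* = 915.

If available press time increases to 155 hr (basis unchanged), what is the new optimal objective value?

935

At the optimum: press time uses 150 of 150 (binding); paper uses 126 of 126 (binding).
The binding rows give the dual system: 6·y_press time + 6·y_paper = 39 and 4·y_press time + 3·y_paper = 23.5.
Solving: y_press time = 4, y_paper = 2.5.
Δz = y_press time·Δb = 4 × (5) = 20, so new z* = 915 + 20 = 935.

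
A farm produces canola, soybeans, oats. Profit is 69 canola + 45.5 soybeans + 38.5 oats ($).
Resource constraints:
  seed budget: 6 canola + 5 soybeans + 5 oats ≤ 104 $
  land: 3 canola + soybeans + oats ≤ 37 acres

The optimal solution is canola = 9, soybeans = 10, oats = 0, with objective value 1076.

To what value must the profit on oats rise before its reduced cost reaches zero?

Check each constraint at x*: seed budget 104/104 (tight); land 37/37 (tight).
Dual feasibility on the basic columns requires 6·y_seed budget + 3·y_land = 69, 5·y_seed budget + 1·y_land = 45.5.
→ y_seed budget = 7.5 and y_land = 8.
oats enters the basis when its profit ≥ yᵀa₃ = 7.5·5 + 8·1 = 45.5.

45.5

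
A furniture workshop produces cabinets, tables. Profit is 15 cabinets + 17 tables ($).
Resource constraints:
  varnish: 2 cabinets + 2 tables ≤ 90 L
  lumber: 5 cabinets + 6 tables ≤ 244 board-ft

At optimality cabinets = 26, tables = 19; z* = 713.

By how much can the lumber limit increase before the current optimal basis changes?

26

Binding constraints: varnish, lumber. The basis is B = [[2,2],[5,6]] with det 2.
Per unit increase in lumber, x* moves by d = (-1, 1).
The basis stays optimal until cabinets reaches 0; allowable increase = 26 board-ft.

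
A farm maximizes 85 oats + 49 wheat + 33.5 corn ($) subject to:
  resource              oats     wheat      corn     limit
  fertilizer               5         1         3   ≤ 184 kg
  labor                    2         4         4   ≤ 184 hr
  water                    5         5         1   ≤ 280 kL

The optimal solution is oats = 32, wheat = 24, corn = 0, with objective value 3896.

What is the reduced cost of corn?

At the optimum: fertilizer uses 184 of 184 (binding); labor uses 160 of 184 (slack = 24); water uses 280 of 280 (binding).
Since labor is not tight, its dual is 0.
Dual feasibility on the basic columns requires 5·y_fertilizer + 5·y_water = 85, 1·y_fertilizer + 5·y_water = 49.
Solving: y_fertilizer = 9, y_water = 8.
Reduced cost of corn: c₃ − yᵀa₃ = 33.5 − (9·3 + 8·1) = 33.5 − 35 = -1.5.

-1.5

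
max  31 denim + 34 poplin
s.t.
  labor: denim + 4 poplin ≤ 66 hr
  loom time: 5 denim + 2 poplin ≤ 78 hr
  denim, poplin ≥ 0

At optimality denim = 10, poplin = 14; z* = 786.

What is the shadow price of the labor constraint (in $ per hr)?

Check each constraint at x*: labor 66/66 (tight); loom time 78/78 (tight).
Dual feasibility on the basic columns requires 1·y_labor + 5·y_loom time = 31, 4·y_labor + 2·y_loom time = 34.
This yields shadow prices y_labor = 6, y_loom time = 5.
Shadow price of labor = 6.

6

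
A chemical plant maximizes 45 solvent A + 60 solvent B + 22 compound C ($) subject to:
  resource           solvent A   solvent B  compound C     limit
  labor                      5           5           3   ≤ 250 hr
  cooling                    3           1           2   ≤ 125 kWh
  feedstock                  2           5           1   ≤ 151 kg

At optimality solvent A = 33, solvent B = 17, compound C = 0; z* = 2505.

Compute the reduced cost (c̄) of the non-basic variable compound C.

-4

Binding: labor and feedstock. Non-binding: cooling (9 unused).
Since cooling is not tight, its dual is 0.
Dual feasibility on the basic columns requires 5·y_labor + 2·y_feedstock = 45, 5·y_labor + 5·y_feedstock = 60.
→ y_labor = 7 and y_feedstock = 5.
Reduced cost of compound C: c₃ − yᵀa₃ = 22 − (7·3 + 5·1) = 22 − 26 = -4.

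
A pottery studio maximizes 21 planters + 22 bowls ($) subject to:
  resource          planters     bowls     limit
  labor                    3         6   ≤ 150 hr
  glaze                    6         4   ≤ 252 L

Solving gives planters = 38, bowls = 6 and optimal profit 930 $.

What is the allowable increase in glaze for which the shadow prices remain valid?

48

Binding constraints: labor, glaze. The basis is B = [[3,6],[6,4]] with det -24.
Per unit increase in glaze, x* moves by d = (0.25, -0.125).
The basis stays optimal until bowls reaches 0; allowable increase = 48 L.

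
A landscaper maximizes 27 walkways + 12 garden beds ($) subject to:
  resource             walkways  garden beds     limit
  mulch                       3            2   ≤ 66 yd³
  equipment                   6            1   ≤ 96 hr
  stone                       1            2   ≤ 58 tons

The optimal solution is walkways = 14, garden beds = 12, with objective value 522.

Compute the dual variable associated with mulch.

5

Check each constraint at x*: mulch 66/66 (tight); equipment 96/96 (tight); stone 38/58 (slack 20).
Slack constraints have shadow price 0 (complementary slackness).
Dual feasibility on the basic columns requires 3·y_mulch + 6·y_equipment = 27, 2·y_mulch + 1·y_equipment = 12.
Solving: y_mulch = 5, y_equipment = 2.
Shadow price of mulch = 5.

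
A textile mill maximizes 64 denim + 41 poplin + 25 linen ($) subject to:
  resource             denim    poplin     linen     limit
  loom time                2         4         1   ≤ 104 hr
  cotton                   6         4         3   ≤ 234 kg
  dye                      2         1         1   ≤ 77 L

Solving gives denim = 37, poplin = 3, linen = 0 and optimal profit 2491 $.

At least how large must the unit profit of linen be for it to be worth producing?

Binding: cotton and dye. Non-binding: loom time (18 unused).
Slack constraints have shadow price 0 (complementary slackness).
Dual feasibility on the basic columns requires 6·y_cotton + 2·y_dye = 64, 4·y_cotton + 1·y_dye = 41.
Solving: y_cotton = 9, y_dye = 5.
linen enters the basis when its profit ≥ yᵀa₃ = 9·3 + 5·1 = 32.

32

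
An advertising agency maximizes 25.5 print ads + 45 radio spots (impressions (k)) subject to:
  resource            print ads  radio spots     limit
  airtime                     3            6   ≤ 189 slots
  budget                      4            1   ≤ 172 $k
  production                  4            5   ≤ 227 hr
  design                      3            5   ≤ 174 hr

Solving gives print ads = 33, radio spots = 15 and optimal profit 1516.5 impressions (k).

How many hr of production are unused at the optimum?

20

production used = 4·33 + 5·15 = 207; slack = 227 − 207 = 20.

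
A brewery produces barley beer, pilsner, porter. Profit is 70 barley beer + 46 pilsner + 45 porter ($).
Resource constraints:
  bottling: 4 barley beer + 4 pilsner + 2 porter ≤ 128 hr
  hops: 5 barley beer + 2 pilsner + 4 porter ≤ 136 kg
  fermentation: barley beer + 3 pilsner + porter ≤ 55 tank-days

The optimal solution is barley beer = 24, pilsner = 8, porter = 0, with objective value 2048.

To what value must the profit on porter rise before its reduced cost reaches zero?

47

Binding: bottling and hops. Non-binding: fermentation (7 unused).
Slack constraints have shadow price 0 (complementary slackness).
Dual feasibility on the basic columns requires 4·y_bottling + 5·y_hops = 70, 4·y_bottling + 2·y_hops = 46.
This yields shadow prices y_bottling = 7.5, y_hops = 8.
porter enters the basis when its profit ≥ yᵀa₃ = 7.5·2 + 8·4 = 47.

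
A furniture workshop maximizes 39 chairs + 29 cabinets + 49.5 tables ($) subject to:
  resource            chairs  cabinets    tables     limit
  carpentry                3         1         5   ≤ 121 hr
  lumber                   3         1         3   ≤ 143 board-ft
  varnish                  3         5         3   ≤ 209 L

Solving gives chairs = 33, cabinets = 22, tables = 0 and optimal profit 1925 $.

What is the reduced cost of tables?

-7.5

At the optimum: carpentry uses 121 of 121 (binding); lumber uses 121 of 143 (slack = 22); varnish uses 209 of 209 (binding).
Slack constraints have shadow price 0 (complementary slackness).
Dual feasibility on the basic columns requires 3·y_carpentry + 3·y_varnish = 39, 1·y_carpentry + 5·y_varnish = 29.
Solving: y_carpentry = 9, y_varnish = 4.
Reduced cost of tables: c₃ − yᵀa₃ = 49.5 − (9·5 + 4·3) = 49.5 − 57 = -7.5.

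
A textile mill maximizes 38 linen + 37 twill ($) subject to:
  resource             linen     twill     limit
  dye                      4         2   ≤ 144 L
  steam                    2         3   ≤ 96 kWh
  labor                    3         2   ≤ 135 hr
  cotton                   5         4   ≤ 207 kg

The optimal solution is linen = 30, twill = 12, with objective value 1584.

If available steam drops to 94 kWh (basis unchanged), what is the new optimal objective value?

1566

Check each constraint at x*: dye 144/144 (tight); steam 96/96 (tight); labor 114/135 (slack 21); cotton 198/207 (slack 9).
Slack constraints have shadow price 0 (complementary slackness).
From A_Bᵀ y = c: 4·y_dye + 2·y_steam = 38; 2·y_dye + 3·y_steam = 37.
Solving: y_dye = 5, y_steam = 9.
Δz = y_steam·Δb = 9 × (-2) = -18, so new z* = 1584 − 18 = 1566.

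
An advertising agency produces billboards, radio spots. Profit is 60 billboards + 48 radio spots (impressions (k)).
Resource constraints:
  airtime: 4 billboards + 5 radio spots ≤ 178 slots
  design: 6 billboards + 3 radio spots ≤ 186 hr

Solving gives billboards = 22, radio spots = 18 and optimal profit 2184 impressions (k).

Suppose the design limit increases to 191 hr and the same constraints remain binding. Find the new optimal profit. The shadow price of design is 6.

2214

Δb = 5, so new z* = 2184 + (6)·(5) = 2184 + 30 = 2214.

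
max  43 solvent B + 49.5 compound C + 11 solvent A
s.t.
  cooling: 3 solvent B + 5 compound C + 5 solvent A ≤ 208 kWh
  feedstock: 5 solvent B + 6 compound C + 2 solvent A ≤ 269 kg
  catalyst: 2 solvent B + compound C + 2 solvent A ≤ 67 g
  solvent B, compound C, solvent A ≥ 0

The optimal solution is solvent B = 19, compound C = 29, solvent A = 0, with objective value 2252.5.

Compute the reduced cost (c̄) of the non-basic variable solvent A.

At the optimum: cooling uses 202 of 208 (slack = 6); feedstock uses 269 of 269 (binding); catalyst uses 67 of 67 (binding).
Slack constraints have shadow price 0 (complementary slackness).
From A_Bᵀ y = c: 5·y_feedstock + 2·y_catalyst = 43; 6·y_feedstock + 1·y_catalyst = 49.5.
Solving: y_feedstock = 8, y_catalyst = 1.5.
Reduced cost of solvent A: c₃ − yᵀa₃ = 11 − (8·2 + 1.5·2) = 11 − 19 = -8.

-8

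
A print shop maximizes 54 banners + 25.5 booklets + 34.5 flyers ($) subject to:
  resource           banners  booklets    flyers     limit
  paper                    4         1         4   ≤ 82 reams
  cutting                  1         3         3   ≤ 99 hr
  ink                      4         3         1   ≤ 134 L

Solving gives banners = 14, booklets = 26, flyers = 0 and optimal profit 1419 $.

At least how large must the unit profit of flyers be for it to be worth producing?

36

Binding: paper and ink. Non-binding: cutting (7 unused).
Since cutting is not tight, its dual is 0.
Dual feasibility on the basic columns requires 4·y_paper + 4·y_ink = 54, 1·y_paper + 3·y_ink = 25.5.
Solving: y_paper = 7.5, y_ink = 6.
flyers enters the basis when its profit ≥ yᵀa₃ = 7.5·4 + 6·1 = 36.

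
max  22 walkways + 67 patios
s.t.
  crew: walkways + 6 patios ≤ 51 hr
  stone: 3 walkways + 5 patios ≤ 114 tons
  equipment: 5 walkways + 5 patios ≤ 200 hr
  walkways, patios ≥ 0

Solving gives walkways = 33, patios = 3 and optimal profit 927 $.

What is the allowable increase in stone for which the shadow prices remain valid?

Binding constraints: crew, stone. The basis is B = [[1,6],[3,5]] with det -13.
Per unit increase in stone, x* moves by d = (0.4615, -0.0769).
The basis stays optimal until equipment becomes binding; allowable increase = 10.4 tons.

10.4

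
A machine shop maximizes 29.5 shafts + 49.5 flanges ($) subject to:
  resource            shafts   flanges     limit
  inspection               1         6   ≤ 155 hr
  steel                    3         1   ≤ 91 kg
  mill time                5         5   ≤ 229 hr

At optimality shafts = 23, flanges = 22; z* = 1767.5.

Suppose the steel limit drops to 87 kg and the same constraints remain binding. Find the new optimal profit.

1737.5

Binding: inspection and steel. Non-binding: mill time (4 unused).
By complementary slackness, y = 0 for the non-binding constraint.
From A_Bᵀ y = c: 1·y_inspection + 3·y_steel = 29.5; 6·y_inspection + 1·y_steel = 49.5.
→ y_inspection = 7 and y_steel = 7.5.
Δz = y_steel·Δb = 7.5 × (-4) = -30, so new z* = 1767.5 − 30 = 1737.5.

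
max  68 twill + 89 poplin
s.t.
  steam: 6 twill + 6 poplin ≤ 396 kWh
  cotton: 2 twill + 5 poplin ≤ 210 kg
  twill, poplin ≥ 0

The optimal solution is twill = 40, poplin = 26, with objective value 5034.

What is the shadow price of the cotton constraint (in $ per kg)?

7

At the optimum: steam uses 396 of 396 (binding); cotton uses 210 of 210 (binding).
Dual feasibility on the basic columns requires 6·y_steam + 2·y_cotton = 68, 6·y_steam + 5·y_cotton = 89.
This yields shadow prices y_steam = 9, y_cotton = 7.
Shadow price of cotton = 7.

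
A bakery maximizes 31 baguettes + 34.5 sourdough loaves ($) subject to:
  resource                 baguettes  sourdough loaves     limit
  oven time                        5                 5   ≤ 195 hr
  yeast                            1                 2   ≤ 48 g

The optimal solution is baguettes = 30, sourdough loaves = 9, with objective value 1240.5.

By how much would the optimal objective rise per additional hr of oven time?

5.5

Check each constraint at x*: oven time 195/195 (tight); yeast 48/48 (tight).
From A_Bᵀ y = c: 5·y_oven time + 1·y_yeast = 31; 5·y_oven time + 2·y_yeast = 34.5.
→ y_oven time = 5.5 and y_yeast = 3.5.
Shadow price of oven time = 5.5.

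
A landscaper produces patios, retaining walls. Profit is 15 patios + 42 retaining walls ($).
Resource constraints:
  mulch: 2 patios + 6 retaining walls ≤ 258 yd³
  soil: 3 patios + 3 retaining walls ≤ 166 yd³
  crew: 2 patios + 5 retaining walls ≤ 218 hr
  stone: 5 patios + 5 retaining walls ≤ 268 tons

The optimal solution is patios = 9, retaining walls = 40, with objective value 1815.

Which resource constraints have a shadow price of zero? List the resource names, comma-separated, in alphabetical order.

mulch: 258/258 (binding)
soil: 147/166 (slack 19)
crew: 218/218 (binding)
stone: 245/268 (slack 23)
By complementary slackness, a constraint with positive slack has shadow price 0 → soil, stone.

soil, stone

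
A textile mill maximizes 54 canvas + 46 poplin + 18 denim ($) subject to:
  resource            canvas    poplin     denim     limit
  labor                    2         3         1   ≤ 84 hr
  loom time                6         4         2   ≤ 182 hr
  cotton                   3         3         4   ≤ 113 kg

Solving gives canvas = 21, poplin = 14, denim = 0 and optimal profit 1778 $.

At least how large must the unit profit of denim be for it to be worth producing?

At the optimum: labor uses 84 of 84 (binding); loom time uses 182 of 182 (binding); cotton uses 105 of 113 (slack = 8).
By complementary slackness, y = 0 for the non-binding constraint.
Dual feasibility on the basic columns requires 2·y_labor + 6·y_loom time = 54, 3·y_labor + 4·y_loom time = 46.
This yields shadow prices y_labor = 6, y_loom time = 7.
denim enters the basis when its profit ≥ yᵀa₃ = 6·1 + 7·2 = 20.

20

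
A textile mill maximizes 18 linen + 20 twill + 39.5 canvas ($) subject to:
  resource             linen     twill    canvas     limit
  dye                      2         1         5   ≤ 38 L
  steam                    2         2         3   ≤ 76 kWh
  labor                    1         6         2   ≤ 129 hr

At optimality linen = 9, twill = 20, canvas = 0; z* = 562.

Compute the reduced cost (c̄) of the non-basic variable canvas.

Binding: dye and labor. Non-binding: steam (18 unused).
By complementary slackness, y = 0 for the non-binding constraint.
The binding rows give the dual system: 2·y_dye + 1·y_labor = 18 and 1·y_dye + 6·y_labor = 20.
Solving: y_dye = 8, y_labor = 2.
Reduced cost of canvas: c₃ − yᵀa₃ = 39.5 − (8·5 + 2·2) = 39.5 − 44 = -4.5.

-4.5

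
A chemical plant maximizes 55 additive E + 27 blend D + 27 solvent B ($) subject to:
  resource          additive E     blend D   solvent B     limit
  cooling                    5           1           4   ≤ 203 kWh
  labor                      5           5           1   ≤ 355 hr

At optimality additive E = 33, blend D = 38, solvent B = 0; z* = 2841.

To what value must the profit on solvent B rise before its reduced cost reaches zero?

At the optimum: cooling uses 203 of 203 (binding); labor uses 355 of 355 (binding).
Dual feasibility on the basic columns requires 5·y_cooling + 5·y_labor = 55, 1·y_cooling + 5·y_labor = 27.
→ y_cooling = 7 and y_labor = 4.
solvent B enters the basis when its profit ≥ yᵀa₃ = 7·4 + 4·1 = 32.

32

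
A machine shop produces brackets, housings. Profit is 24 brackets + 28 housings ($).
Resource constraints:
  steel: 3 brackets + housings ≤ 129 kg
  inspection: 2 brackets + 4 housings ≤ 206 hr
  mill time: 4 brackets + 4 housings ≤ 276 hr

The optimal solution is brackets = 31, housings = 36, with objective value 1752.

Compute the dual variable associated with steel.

4

Check each constraint at x*: steel 129/129 (tight); inspection 206/206 (tight); mill time 268/276 (slack 8).
By complementary slackness, y = 0 for the non-binding constraint.
The binding rows give the dual system: 3·y_steel + 2·y_inspection = 24 and 1·y_steel + 4·y_inspection = 28.
This yields shadow prices y_steel = 4, y_inspection = 6.
Shadow price of steel = 4.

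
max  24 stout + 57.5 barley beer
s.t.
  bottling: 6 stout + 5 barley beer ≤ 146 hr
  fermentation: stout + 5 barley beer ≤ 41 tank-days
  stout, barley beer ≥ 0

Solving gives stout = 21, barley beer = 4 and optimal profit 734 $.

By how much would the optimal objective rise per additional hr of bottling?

2.5

Both bottling and fermentation are binding at x*.
The binding rows give the dual system: 6·y_bottling + 1·y_fermentation = 24 and 5·y_bottling + 5·y_fermentation = 57.5.
→ y_bottling = 2.5 and y_fermentation = 9.
Shadow price of bottling = 2.5.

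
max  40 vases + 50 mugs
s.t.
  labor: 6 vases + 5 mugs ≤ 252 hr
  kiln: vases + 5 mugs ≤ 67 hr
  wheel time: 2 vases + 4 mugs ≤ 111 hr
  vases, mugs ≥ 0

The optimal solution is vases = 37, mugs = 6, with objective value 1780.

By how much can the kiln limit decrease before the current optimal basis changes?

25

Binding constraints: labor, kiln. The basis is B = [[6,5],[1,5]] with det 25.
Per unit decrease in kiln, x* moves by d = (0.2, -0.24).
The basis stays optimal until mugs reaches 0; allowable decrease = 25 hr.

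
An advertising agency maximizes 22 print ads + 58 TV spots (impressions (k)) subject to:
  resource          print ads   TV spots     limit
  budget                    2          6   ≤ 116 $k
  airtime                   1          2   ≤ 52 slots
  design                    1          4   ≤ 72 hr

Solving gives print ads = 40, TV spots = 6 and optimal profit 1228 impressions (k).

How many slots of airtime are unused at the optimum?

0

airtime used = 1·40 + 2·6 = 52; slack = 52 − 52 = 0.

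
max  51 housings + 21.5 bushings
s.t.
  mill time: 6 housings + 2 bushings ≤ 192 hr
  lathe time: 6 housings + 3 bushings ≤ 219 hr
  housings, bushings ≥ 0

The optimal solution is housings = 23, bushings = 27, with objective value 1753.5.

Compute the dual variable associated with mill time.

4

Both mill time and lathe time are binding at x*.
From A_Bᵀ y = c: 6·y_mill time + 6·y_lathe time = 51; 2·y_mill time + 3·y_lathe time = 21.5.
Solving: y_mill time = 4, y_lathe time = 4.5.
Shadow price of mill time = 4.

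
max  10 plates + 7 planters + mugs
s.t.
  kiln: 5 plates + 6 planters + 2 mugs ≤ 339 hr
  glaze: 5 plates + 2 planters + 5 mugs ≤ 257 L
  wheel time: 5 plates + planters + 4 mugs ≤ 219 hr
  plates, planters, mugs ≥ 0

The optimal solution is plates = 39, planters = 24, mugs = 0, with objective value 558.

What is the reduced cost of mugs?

-5

At the optimum: kiln uses 339 of 339 (binding); glaze uses 243 of 257 (slack = 14); wheel time uses 219 of 219 (binding).
Slack constraints have shadow price 0 (complementary slackness).
Dual feasibility on the basic columns requires 5·y_kiln + 5·y_wheel time = 10, 6·y_kiln + 1·y_wheel time = 7.
→ y_kiln = 1 and y_wheel time = 1.
Reduced cost of mugs: c₃ − yᵀa₃ = 1 − (1·2 + 1·4) = 1 − 6 = -5.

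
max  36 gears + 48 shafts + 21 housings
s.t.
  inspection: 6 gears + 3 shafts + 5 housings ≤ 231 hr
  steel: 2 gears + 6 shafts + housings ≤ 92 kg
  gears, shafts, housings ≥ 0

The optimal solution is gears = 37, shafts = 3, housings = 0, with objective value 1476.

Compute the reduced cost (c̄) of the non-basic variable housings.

-5

Check each constraint at x*: inspection 231/231 (tight); steel 92/92 (tight).
The binding rows give the dual system: 6·y_inspection + 2·y_steel = 36 and 3·y_inspection + 6·y_steel = 48.
→ y_inspection = 4 and y_steel = 6.
Reduced cost of housings: c₃ − yᵀa₃ = 21 − (4·5 + 6·1) = 21 − 26 = -5.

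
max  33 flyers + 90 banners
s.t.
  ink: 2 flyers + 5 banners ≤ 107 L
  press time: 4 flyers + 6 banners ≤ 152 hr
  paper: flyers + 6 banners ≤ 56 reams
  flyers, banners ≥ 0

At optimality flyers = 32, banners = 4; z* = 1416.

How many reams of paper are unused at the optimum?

paper used = 1·32 + 6·4 = 56; slack = 56 − 56 = 0.

0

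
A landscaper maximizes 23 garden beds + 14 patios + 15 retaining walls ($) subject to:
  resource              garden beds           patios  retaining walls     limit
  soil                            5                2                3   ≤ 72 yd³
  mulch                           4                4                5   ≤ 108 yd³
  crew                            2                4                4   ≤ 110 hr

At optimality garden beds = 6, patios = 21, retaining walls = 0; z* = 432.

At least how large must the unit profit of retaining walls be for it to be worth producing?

19

At the optimum: soil uses 72 of 72 (binding); mulch uses 108 of 108 (binding); crew uses 96 of 110 (slack = 14).
Since crew is not tight, its dual is 0.
From A_Bᵀ y = c: 5·y_soil + 4·y_mulch = 23; 2·y_soil + 4·y_mulch = 14.
This yields shadow prices y_soil = 3, y_mulch = 2.
retaining walls enters the basis when its profit ≥ yᵀa₃ = 3·3 + 2·5 = 19.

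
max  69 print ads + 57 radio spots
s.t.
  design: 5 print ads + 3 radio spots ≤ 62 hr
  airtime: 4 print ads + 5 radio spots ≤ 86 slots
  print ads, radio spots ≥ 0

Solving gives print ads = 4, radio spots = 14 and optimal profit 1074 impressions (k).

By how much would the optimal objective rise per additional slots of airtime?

Check each constraint at x*: design 62/62 (tight); airtime 86/86 (tight).
From A_Bᵀ y = c: 5·y_design + 4·y_airtime = 69; 3·y_design + 5·y_airtime = 57.
→ y_design = 9 and y_airtime = 6.
Shadow price of airtime = 6.

6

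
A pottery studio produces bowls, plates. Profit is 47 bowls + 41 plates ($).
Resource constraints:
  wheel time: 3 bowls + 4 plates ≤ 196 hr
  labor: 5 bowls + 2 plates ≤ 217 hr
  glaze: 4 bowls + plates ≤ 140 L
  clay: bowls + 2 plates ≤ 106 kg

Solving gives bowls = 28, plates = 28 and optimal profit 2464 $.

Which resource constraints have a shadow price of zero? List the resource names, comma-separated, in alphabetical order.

wheel time: 196/196 (binding)
labor: 196/217 (slack 21)
glaze: 140/140 (binding)
clay: 84/106 (slack 22)
By complementary slackness, a constraint with positive slack has shadow price 0 → clay, labor.

clay, labor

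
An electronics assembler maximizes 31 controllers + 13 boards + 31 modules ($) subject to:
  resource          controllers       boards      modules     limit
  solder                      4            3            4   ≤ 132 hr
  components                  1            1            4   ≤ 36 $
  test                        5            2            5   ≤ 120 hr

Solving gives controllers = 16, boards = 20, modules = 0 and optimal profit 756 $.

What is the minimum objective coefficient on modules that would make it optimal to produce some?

At the optimum: solder uses 124 of 132 (slack = 8); components uses 36 of 36 (binding); test uses 120 of 120 (binding).
By complementary slackness, y = 0 for the non-binding constraint.
The binding rows give the dual system: 1·y_components + 5·y_test = 31 and 1·y_components + 2·y_test = 13.
→ y_components = 1 and y_test = 6.
modules enters the basis when its profit ≥ yᵀa₃ = 1·4 + 6·5 = 34.

34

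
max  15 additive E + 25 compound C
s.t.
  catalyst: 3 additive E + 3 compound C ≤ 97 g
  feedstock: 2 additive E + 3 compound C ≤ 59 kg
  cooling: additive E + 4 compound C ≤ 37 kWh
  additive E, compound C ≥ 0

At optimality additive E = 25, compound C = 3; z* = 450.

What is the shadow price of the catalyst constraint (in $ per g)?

0

Check each constraint at x*: catalyst 84/97 (slack 13); feedstock 59/59 (tight); cooling 37/37 (tight).
By complementary slackness, y = 0 for the non-binding constraint.
The binding rows give the dual system: 2·y_feedstock + 1·y_cooling = 15 and 3·y_feedstock + 4·y_cooling = 25.
Solving: y_feedstock = 7, y_cooling = 1.
Shadow price of catalyst = 0.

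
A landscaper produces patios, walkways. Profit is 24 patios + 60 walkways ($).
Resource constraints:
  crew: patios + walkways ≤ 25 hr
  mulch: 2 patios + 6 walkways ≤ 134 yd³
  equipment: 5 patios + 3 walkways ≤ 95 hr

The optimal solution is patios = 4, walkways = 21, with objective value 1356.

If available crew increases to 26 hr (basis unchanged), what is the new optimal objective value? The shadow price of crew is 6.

1362

Δb = 1, so new z* = 1356 + (6)·(1) = 1356 + 6 = 1362.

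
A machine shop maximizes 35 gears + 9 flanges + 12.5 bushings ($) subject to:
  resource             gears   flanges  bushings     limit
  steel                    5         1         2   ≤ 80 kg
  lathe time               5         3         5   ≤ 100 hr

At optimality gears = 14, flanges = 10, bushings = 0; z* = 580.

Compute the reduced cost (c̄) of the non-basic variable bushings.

Check each constraint at x*: steel 80/80 (tight); lathe time 100/100 (tight).
The binding rows give the dual system: 5·y_steel + 5·y_lathe time = 35 and 1·y_steel + 3·y_lathe time = 9.
This yields shadow prices y_steel = 6, y_lathe time = 1.
Reduced cost of bushings: c₃ − yᵀa₃ = 12.5 − (6·2 + 1·5) = 12.5 − 17 = -4.5.

-4.5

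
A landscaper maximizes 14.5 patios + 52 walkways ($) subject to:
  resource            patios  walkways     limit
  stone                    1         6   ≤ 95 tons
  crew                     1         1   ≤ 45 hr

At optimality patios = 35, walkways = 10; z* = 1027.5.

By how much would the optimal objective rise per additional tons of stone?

Check each constraint at x*: stone 95/95 (tight); crew 45/45 (tight).
Dual feasibility on the basic columns requires 1·y_stone + 1·y_crew = 14.5, 6·y_stone + 1·y_crew = 52.
Solving: y_stone = 7.5, y_crew = 7.
Shadow price of stone = 7.5.

7.5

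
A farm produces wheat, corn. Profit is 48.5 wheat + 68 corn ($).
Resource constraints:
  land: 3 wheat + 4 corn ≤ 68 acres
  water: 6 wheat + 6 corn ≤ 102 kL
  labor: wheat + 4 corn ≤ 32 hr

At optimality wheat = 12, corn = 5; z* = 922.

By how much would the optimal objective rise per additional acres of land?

Binding: water and labor. Non-binding: land (12 unused).
Since land is not tight, its dual is 0.
The binding rows give the dual system: 6·y_water + 1·y_labor = 48.5 and 6·y_water + 4·y_labor = 68.
Solving: y_water = 7, y_labor = 6.5.
Shadow price of land = 0.

0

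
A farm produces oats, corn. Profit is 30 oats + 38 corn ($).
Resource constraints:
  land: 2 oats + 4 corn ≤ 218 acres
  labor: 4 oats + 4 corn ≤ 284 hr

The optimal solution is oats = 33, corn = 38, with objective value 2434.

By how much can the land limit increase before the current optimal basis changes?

66

Binding constraints: land, labor. The basis is B = [[2,4],[4,4]] with det -8.
Per unit increase in land, x* moves by d = (-0.5, 0.5).
The basis stays optimal until oats reaches 0; allowable increase = 66 acres.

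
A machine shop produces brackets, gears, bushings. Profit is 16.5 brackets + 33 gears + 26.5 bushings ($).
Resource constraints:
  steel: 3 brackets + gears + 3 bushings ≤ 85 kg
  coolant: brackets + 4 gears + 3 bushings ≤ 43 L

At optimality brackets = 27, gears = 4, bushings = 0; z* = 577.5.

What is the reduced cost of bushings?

Check each constraint at x*: steel 85/85 (tight); coolant 43/43 (tight).
Dual feasibility on the basic columns requires 3·y_steel + 1·y_coolant = 16.5, 1·y_steel + 4·y_coolant = 33.
This yields shadow prices y_steel = 3, y_coolant = 7.5.
Reduced cost of bushings: c₃ − yᵀa₃ = 26.5 − (3·3 + 7.5·3) = 26.5 − 31.5 = -5.

-5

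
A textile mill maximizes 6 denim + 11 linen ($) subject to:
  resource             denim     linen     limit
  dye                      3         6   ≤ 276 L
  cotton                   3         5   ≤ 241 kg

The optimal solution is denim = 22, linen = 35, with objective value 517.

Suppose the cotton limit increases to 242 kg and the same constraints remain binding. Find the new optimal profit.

518

At the optimum: dye uses 276 of 276 (binding); cotton uses 241 of 241 (binding).
From A_Bᵀ y = c: 3·y_dye + 3·y_cotton = 6; 6·y_dye + 5·y_cotton = 11.
This yields shadow prices y_dye = 1, y_cotton = 1.
Δz = y_cotton·Δb = 1 × (1) = 1, so new z* = 517 + 1 = 518.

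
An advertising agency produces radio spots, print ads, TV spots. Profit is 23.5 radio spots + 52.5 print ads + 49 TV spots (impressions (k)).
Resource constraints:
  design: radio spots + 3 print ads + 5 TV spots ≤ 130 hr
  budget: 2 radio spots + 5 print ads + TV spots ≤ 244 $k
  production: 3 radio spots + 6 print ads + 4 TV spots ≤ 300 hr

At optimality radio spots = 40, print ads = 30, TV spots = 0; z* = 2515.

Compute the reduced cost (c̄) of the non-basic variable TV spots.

-2.5

At the optimum: design uses 130 of 130 (binding); budget uses 230 of 244 (slack = 14); production uses 300 of 300 (binding).
Since budget is not tight, its dual is 0.
From A_Bᵀ y = c: 1·y_design + 3·y_production = 23.5; 3·y_design + 6·y_production = 52.5.
This yields shadow prices y_design = 5.5, y_production = 6.
Reduced cost of TV spots: c₃ − yᵀa₃ = 49 − (5.5·5 + 6·4) = 49 − 51.5 = -2.5.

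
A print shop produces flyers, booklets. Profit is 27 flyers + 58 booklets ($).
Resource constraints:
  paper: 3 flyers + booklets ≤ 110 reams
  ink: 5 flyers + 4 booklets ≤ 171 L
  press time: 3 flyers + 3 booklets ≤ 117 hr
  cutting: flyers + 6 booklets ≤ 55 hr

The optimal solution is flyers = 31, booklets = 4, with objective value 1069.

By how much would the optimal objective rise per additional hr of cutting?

Binding: ink and cutting. Non-binding: paper (13 unused), press time (12 unused).
Since paper, press time are not tight, their duals are 0.
From A_Bᵀ y = c: 5·y_ink + 1·y_cutting = 27; 4·y_ink + 6·y_cutting = 58.
Solving: y_ink = 4, y_cutting = 7.
Shadow price of cutting = 7.

7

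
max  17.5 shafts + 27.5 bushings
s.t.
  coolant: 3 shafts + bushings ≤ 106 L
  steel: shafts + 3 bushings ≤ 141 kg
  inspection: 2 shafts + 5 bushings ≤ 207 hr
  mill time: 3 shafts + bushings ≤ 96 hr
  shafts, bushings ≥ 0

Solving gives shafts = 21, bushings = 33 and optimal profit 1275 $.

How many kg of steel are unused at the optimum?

steel used = 1·21 + 3·33 = 120; slack = 141 − 120 = 21.

21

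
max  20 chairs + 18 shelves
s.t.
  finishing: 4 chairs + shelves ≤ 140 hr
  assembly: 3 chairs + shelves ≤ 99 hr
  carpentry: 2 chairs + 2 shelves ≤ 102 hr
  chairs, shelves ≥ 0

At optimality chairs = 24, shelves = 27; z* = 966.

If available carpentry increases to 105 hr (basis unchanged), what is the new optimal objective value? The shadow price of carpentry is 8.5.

Δb = 3, so new z* = 966 + (8.5)·(3) = 966 + 25.5 = 991.5.

991.5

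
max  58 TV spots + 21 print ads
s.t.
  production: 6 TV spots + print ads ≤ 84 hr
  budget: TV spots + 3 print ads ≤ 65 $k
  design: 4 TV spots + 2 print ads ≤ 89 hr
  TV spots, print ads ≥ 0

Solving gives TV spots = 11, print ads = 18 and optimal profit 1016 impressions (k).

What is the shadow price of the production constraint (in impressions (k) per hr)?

9

At the optimum: production uses 84 of 84 (binding); budget uses 65 of 65 (binding); design uses 80 of 89 (slack = 9).
By complementary slackness, y = 0 for the non-binding constraint.
Dual feasibility on the basic columns requires 6·y_production + 1·y_budget = 58, 1·y_production + 3·y_budget = 21.
Solving: y_production = 9, y_budget = 4.
Shadow price of production = 9.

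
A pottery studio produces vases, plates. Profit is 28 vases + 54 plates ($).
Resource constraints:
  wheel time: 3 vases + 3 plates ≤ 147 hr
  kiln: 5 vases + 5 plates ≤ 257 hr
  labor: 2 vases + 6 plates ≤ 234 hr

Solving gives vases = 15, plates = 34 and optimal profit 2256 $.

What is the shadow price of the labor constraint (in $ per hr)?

6.5

At the optimum: wheel time uses 147 of 147 (binding); kiln uses 245 of 257 (slack = 12); labor uses 234 of 234 (binding).
Since kiln is not tight, its dual is 0.
The binding rows give the dual system: 3·y_wheel time + 2·y_labor = 28 and 3·y_wheel time + 6·y_labor = 54.
Solving: y_wheel time = 5, y_labor = 6.5.
Shadow price of labor = 6.5.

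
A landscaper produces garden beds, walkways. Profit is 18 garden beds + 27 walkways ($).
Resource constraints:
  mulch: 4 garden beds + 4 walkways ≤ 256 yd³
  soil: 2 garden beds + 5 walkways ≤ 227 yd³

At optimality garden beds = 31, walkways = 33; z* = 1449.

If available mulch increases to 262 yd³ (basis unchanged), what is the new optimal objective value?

1467

Both mulch and soil are binding at x*.
From A_Bᵀ y = c: 4·y_mulch + 2·y_soil = 18; 4·y_mulch + 5·y_soil = 27.
→ y_mulch = 3 and y_soil = 3.
Δz = y_mulch·Δb = 3 × (6) = 18, so new z* = 1449 + 18 = 1467.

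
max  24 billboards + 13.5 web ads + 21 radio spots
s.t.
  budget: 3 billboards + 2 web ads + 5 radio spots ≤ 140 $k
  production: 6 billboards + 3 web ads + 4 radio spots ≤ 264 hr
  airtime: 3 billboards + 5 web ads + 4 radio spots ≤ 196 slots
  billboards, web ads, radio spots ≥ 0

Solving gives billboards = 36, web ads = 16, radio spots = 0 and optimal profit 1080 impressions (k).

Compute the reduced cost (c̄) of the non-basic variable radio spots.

Check each constraint at x*: budget 140/140 (tight); production 264/264 (tight); airtime 188/196 (slack 8).
Since airtime is not tight, its dual is 0.
The binding rows give the dual system: 3·y_budget + 6·y_production = 24 and 2·y_budget + 3·y_production = 13.5.
→ y_budget = 3 and y_production = 2.5.
Reduced cost of radio spots: c₃ − yᵀa₃ = 21 − (3·5 + 2.5·4) = 21 − 25 = -4.

-4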